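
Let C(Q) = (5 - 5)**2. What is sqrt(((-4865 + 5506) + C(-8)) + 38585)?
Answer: sqrt(39226) ≈ 198.06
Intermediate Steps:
C(Q) = 0 (C(Q) = 0**2 = 0)
sqrt(((-4865 + 5506) + C(-8)) + 38585) = sqrt(((-4865 + 5506) + 0) + 38585) = sqrt((641 + 0) + 38585) = sqrt(641 + 38585) = sqrt(39226)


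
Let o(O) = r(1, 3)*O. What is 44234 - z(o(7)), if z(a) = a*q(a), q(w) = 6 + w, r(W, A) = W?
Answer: 44143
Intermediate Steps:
o(O) = O (o(O) = 1*O = O)
z(a) = a*(6 + a)
44234 - z(o(7)) = 44234 - 7*(6 + 7) = 44234 - 7*13 = 44234 - 1*91 = 44234 - 91 = 44143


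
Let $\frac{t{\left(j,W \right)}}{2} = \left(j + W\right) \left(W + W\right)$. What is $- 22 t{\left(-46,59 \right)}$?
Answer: $-67496$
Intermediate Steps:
$t{\left(j,W \right)} = 4 W \left(W + j\right)$ ($t{\left(j,W \right)} = 2 \left(j + W\right) \left(W + W\right) = 2 \left(W + j\right) 2 W = 2 \cdot 2 W \left(W + j\right) = 4 W \left(W + j\right)$)
$- 22 t{\left(-46,59 \right)} = - 22 \cdot 4 \cdot 59 \left(59 - 46\right) = - 22 \cdot 4 \cdot 59 \cdot 13 = \left(-22\right) 3068 = -67496$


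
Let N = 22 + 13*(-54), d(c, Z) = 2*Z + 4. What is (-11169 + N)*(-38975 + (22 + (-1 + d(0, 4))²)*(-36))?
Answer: 522813427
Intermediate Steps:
d(c, Z) = 4 + 2*Z
N = -680 (N = 22 - 702 = -680)
(-11169 + N)*(-38975 + (22 + (-1 + d(0, 4))²)*(-36)) = (-11169 - 680)*(-38975 + (22 + (-1 + (4 + 2*4))²)*(-36)) = -11849*(-38975 + (22 + (-1 + (4 + 8))²)*(-36)) = -11849*(-38975 + (22 + (-1 + 12)²)*(-36)) = -11849*(-38975 + (22 + 11²)*(-36)) = -11849*(-38975 + (22 + 121)*(-36)) = -11849*(-38975 + 143*(-36)) = -11849*(-38975 - 5148) = -11849*(-44123) = 522813427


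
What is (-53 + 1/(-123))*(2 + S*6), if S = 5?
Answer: -208640/123 ≈ -1696.3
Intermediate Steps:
(-53 + 1/(-123))*(2 + S*6) = (-53 + 1/(-123))*(2 + 5*6) = (-53 - 1/123)*(2 + 30) = -6520/123*32 = -208640/123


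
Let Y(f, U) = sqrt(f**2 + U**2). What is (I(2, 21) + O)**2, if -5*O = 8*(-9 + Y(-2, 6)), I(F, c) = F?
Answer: 9284/25 - 2624*sqrt(10)/25 ≈ 39.447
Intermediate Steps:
Y(f, U) = sqrt(U**2 + f**2)
O = 72/5 - 16*sqrt(10)/5 (O = -8*(-9 + sqrt(6**2 + (-2)**2))/5 = -8*(-9 + sqrt(36 + 4))/5 = -8*(-9 + sqrt(40))/5 = -8*(-9 + 2*sqrt(10))/5 = -(-72 + 16*sqrt(10))/5 = 72/5 - 16*sqrt(10)/5 ≈ 4.2807)
(I(2, 21) + O)**2 = (2 + (72/5 - 16*sqrt(10)/5))**2 = (82/5 - 16*sqrt(10)/5)**2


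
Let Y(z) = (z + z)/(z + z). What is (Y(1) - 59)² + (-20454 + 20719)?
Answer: 3629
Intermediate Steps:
Y(z) = 1 (Y(z) = (2*z)/((2*z)) = (2*z)*(1/(2*z)) = 1)
(Y(1) - 59)² + (-20454 + 20719) = (1 - 59)² + (-20454 + 20719) = (-58)² + 265 = 3364 + 265 = 3629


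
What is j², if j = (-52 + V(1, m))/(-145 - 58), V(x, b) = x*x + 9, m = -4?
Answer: 36/841 ≈ 0.042806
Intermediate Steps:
V(x, b) = 9 + x² (V(x, b) = x² + 9 = 9 + x²)
j = 6/29 (j = (-52 + (9 + 1²))/(-145 - 58) = (-52 + (9 + 1))/(-203) = (-52 + 10)*(-1/203) = -42*(-1/203) = 6/29 ≈ 0.20690)
j² = (6/29)² = 36/841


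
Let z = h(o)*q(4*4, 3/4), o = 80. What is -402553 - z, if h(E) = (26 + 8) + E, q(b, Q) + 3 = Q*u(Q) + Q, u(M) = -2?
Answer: -804251/2 ≈ -4.0213e+5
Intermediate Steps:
q(b, Q) = -3 - Q (q(b, Q) = -3 + (Q*(-2) + Q) = -3 + (-2*Q + Q) = -3 - Q)
h(E) = 34 + E
z = -855/2 (z = (34 + 80)*(-3 - 3/4) = 114*(-3 - 3/4) = 114*(-3 - 1*¾) = 114*(-3 - ¾) = 114*(-15/4) = -855/2 ≈ -427.50)
-402553 - z = -402553 - 1*(-855/2) = -402553 + 855/2 = -804251/2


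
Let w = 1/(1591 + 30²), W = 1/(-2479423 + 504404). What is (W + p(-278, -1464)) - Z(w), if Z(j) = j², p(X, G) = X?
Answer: -3406932506467942/12255152871539 ≈ -278.00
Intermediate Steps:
W = -1/1975019 (W = 1/(-1975019) = -1/1975019 ≈ -5.0632e-7)
w = 1/2491 (w = 1/(1591 + 900) = 1/2491 ≈ 0.00040145)
(W + p(-278, -1464)) - Z(w) = (-1/1975019 - 278) - (1/2491)² = -549055283/1975019 - 1*1/6205081 = -549055283/1975019 - 1/6205081 = -3406932506467942/12255152871539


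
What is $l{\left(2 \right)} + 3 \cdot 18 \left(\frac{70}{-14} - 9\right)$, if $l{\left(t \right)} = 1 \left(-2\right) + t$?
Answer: $-756$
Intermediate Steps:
$l{\left(t \right)} = -2 + t$
$l{\left(2 \right)} + 3 \cdot 18 \left(\frac{70}{-14} - 9\right) = \left(-2 + 2\right) + 3 \cdot 18 \left(\frac{70}{-14} - 9\right) = 0 + 54 \left(70 \left(- \frac{1}{14}\right) - 9\right) = 0 + 54 \left(-5 - 9\right) = 0 + 54 \left(-14\right) = 0 - 756 = -756$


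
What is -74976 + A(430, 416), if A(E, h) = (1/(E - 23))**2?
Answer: -12419699423/165649 ≈ -74976.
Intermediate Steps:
A(E, h) = (-23 + E)**(-2) (A(E, h) = (1/(-23 + E))**2 = (-23 + E)**(-2))
-74976 + A(430, 416) = -74976 + (-23 + 430)**(-2) = -74976 + 407**(-2) = -74976 + 1/165649 = -12419699423/165649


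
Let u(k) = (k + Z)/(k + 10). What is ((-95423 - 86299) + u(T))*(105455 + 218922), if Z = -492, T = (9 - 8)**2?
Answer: -648570078241/11 ≈ -5.8961e+10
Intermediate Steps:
T = 1 (T = 1**2 = 1)
u(k) = (-492 + k)/(10 + k) (u(k) = (k - 492)/(k + 10) = (-492 + k)/(10 + k))
((-95423 - 86299) + u(T))*(105455 + 218922) = ((-95423 - 86299) + (-492 + 1)/(10 + 1))*(105455 + 218922) = (-181722 - 491/11)*324377 = -1999433/11*324377 = -648570078241/11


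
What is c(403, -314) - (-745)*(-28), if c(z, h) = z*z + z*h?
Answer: 15007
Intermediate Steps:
c(z, h) = z² + h*z
c(403, -314) - (-745)*(-28) = 403*(-314 + 403) - (-745)*(-28) = 403*89 - 1*20860 = 35867 - 20860 = 15007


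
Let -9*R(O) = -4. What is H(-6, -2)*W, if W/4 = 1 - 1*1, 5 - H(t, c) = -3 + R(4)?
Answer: 0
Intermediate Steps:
R(O) = 4/9 (R(O) = -⅑*(-4) = 4/9)
H(t, c) = 68/9 (H(t, c) = 5 - (-3 + 4/9) = 5 - 1*(-23/9) = 5 + 23/9 = 68/9)
W = 0 (W = 4*(1 - 1*1) = 4*(1 - 1) = 4*0 = 0)
H(-6, -2)*W = (68/9)*0 = 0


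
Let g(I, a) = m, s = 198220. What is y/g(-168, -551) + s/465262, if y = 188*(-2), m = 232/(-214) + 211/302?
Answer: 60164169222/61647215 ≈ 975.94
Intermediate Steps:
m = -12455/32314 (m = 232*(-1/214) + 211*(1/302) = -116/107 + 211/302 = -12455/32314 ≈ -0.38544)
g(I, a) = -12455/32314
y = -376
y/g(-168, -551) + s/465262 = -376/(-12455/32314) + 198220/465262 = -376*(-32314/12455) + 198220*(1/465262) = 258512/265 + 99110/232631 = 60164169222/61647215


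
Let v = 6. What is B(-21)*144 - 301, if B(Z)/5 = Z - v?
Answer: -19741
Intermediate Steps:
B(Z) = -30 + 5*Z (B(Z) = 5*(Z - 1*6) = 5*(Z - 6) = 5*(-6 + Z) = -30 + 5*Z)
B(-21)*144 - 301 = (-30 + 5*(-21))*144 - 301 = (-30 - 105)*144 - 301 = -135*144 - 301 = -19440 - 301 = -19741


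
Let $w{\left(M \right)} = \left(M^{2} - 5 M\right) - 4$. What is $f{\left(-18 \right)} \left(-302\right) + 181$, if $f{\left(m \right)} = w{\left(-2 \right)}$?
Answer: $-2839$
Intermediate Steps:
$w{\left(M \right)} = -4 + M^{2} - 5 M$
$f{\left(m \right)} = 10$ ($f{\left(m \right)} = -4 + \left(-2\right)^{2} - -10 = -4 + 4 + 10 = 10$)
$f{\left(-18 \right)} \left(-302\right) + 181 = 10 \left(-302\right) + 181 = -3020 + 181 = -2839$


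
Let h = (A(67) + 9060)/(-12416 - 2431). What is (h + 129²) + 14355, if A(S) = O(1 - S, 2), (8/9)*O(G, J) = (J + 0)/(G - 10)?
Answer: 46632439939/1504496 ≈ 30995.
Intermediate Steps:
O(G, J) = 9*J/(8*(-10 + G)) (O(G, J) = 9*((J + 0)/(G - 10))/8 = 9*(J/(-10 + G))/8 = 9*J/(8*(-10 + G)))
A(S) = 9/(4*(-9 - S)) (A(S) = (9/8)*2/(-10 + (1 - S)) = (9/8)*2/(-9 - S) = 9/(4*(-9 - S)))
h = -918077/1504496 (h = (-9/(36 + 4*67) + 9060)/(-12416 - 2431) = (-9/(36 + 268) + 9060)/(-14847) = (-9/304 + 9060)*(-1/14847) = (2754231/304)*(-1/14847) = -918077/1504496 ≈ -0.61022)
(h + 129²) + 14355 = (-918077/1504496 + 129²) + 14355 = (-918077/1504496 + 16641) + 14355 = 25035399859/1504496 + 14355 = 46632439939/1504496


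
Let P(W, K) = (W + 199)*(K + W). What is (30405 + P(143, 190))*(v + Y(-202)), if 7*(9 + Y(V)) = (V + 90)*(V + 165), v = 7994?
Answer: 1237583907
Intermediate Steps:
P(W, K) = (199 + W)*(K + W)
Y(V) = -9 + (90 + V)*(165 + V)/7 (Y(V) = -9 + ((V + 90)*(V + 165))/7 = -9 + ((90 + V)*(165 + V))/7 = -9 + (90 + V)*(165 + V)/7)
(30405 + P(143, 190))*(v + Y(-202)) = (30405 + (143**2 + 199*190 + 199*143 + 190*143))*(7994 + (14787/7 + (1/7)*(-202)**2 + (255/7)*(-202))) = (30405 + (20449 + 37810 + 28457 + 27170))*(7994 + (14787/7 + (1/7)*40804 - 51510/7)) = (30405 + 113886)*(7994 + (14787/7 + 40804/7 - 51510/7)) = 144291*(7994 + 583) = 144291*8577 = 1237583907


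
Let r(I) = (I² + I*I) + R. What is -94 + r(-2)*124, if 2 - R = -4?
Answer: 1642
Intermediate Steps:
R = 6 (R = 2 - 1*(-4) = 2 + 4 = 6)
r(I) = 6 + 2*I² (r(I) = (I² + I*I) + 6 = (I² + I²) + 6 = 2*I² + 6 = 6 + 2*I²)
-94 + r(-2)*124 = -94 + (6 + 2*(-2)²)*124 = -94 + (6 + 2*4)*124 = -94 + (6 + 8)*124 = -94 + 14*124 = -94 + 1736 = 1642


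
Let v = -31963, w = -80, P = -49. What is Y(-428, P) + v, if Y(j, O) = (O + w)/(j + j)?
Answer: -27360199/856 ≈ -31963.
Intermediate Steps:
Y(j, O) = (-80 + O)/(2*j) (Y(j, O) = (O - 80)/(j + j) = (-80 + O)/((2*j)) = (-80 + O)*(1/(2*j)) = (-80 + O)/(2*j))
Y(-428, P) + v = (½)*(-80 - 49)/(-428) - 31963 = (½)*(-1/428)*(-129) - 31963 = 129/856 - 31963 = -27360199/856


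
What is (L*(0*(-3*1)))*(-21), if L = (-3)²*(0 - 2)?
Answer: 0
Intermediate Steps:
L = -18 (L = 9*(-2) = -18)
(L*(0*(-3*1)))*(-21) = -0*(-3*1)*(-21) = -0*(-3)*(-21) = -18*0*(-21) = 0*(-21) = 0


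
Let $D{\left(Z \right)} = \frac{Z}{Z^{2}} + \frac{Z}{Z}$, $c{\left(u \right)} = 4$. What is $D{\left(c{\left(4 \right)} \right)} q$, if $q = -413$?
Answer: $- \frac{2065}{4} \approx -516.25$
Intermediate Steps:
$D{\left(Z \right)} = 1 + \frac{1}{Z}$ ($D{\left(Z \right)} = \frac{Z}{Z^{2}} + 1 = \frac{1}{Z} + 1 = 1 + \frac{1}{Z}$)
$D{\left(c{\left(4 \right)} \right)} q = \frac{1 + 4}{4} \left(-413\right) = \frac{1}{4} \cdot 5 \left(-413\right) = \frac{5}{4} \left(-413\right) = - \frac{2065}{4}$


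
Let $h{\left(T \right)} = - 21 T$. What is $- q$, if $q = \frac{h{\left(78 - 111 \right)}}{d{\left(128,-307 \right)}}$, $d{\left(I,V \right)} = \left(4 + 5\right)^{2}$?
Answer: $- \frac{77}{9} \approx -8.5556$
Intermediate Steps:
$d{\left(I,V \right)} = 81$ ($d{\left(I,V \right)} = 9^{2} = 81$)
$q = \frac{77}{9}$ ($q = \frac{\left(-21\right) \left(78 - 111\right)}{81} = - 21 \left(78 - 111\right) \frac{1}{81} = \left(-21\right) \left(-33\right) \frac{1}{81} = 693 \cdot \frac{1}{81} = \frac{77}{9} \approx 8.5556$)
$- q = \left(-1\right) \frac{77}{9} = - \frac{77}{9}$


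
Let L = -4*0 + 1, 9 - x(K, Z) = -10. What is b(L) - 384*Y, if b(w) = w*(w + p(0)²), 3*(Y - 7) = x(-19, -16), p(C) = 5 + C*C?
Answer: -5094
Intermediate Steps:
p(C) = 5 + C²
x(K, Z) = 19 (x(K, Z) = 9 - 1*(-10) = 9 + 10 = 19)
Y = 40/3 (Y = 7 + (⅓)*19 = 7 + 19/3 = 40/3 ≈ 13.333)
L = 1 (L = 0 + 1 = 1)
b(w) = w*(25 + w) (b(w) = w*(w + (5 + 0²)²) = w*(w + (5 + 0)²) = w*(w + 5²) = w*(w + 25) = w*(25 + w))
b(L) - 384*Y = 1*(25 + 1) - 384*40/3 = 1*26 - 5120 = 26 - 5120 = -5094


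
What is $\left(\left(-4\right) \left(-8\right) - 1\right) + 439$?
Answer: $470$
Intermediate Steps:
$\left(\left(-4\right) \left(-8\right) - 1\right) + 439 = \left(32 - 1\right) + 439 = 31 + 439 = 470$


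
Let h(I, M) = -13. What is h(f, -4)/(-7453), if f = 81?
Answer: 13/7453 ≈ 0.0017443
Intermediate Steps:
h(f, -4)/(-7453) = -13/(-7453) = -13*(-1/7453) = 13/7453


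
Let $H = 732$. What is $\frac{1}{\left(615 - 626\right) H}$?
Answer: $- \frac{1}{8052} \approx -0.00012419$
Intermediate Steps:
$\frac{1}{\left(615 - 626\right) H} = \frac{1}{\left(615 - 626\right) 732} = \frac{1}{-11} \cdot \frac{1}{732} = \left(- \frac{1}{11}\right) \frac{1}{732} = - \frac{1}{8052}$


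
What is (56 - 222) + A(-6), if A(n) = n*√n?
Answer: -166 - 6*I*√6 ≈ -166.0 - 14.697*I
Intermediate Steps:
A(n) = n^(3/2)
(56 - 222) + A(-6) = (56 - 222) + (-6)^(3/2) = -166 - 6*I*√6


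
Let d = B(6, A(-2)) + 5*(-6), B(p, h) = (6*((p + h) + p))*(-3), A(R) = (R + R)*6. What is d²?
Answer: 34596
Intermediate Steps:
A(R) = 12*R (A(R) = (2*R)*6 = 12*R)
B(p, h) = -36*p - 18*h (B(p, h) = (6*((h + p) + p))*(-3) = (6*(h + 2*p))*(-3) = (6*h + 12*p)*(-3) = -36*p - 18*h)
d = 186 (d = (-36*6 - 216*(-2)) + 5*(-6) = (-216 - 18*(-24)) - 30 = (-216 + 432) - 30 = 216 - 30 = 186)
d² = 186² = 34596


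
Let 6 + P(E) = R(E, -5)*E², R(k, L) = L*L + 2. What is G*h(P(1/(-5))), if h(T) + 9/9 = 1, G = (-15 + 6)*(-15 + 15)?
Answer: 0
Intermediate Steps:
G = 0 (G = -9*0 = 0)
R(k, L) = 2 + L² (R(k, L) = L² + 2 = 2 + L²)
P(E) = -6 + 27*E² (P(E) = -6 + (2 + (-5)²)*E² = -6 + (2 + 25)*E² = -6 + 27*E²)
h(T) = 0 (h(T) = -1 + 1 = 0)
G*h(P(1/(-5))) = 0*0 = 0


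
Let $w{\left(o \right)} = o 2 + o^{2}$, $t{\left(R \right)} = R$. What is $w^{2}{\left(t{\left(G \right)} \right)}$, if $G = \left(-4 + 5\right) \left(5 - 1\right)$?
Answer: $576$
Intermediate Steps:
$G = 4$ ($G = 1 \cdot 4 = 4$)
$w{\left(o \right)} = o^{2} + 2 o$ ($w{\left(o \right)} = 2 o + o^{2} = o^{2} + 2 o$)
$w^{2}{\left(t{\left(G \right)} \right)} = \left(4 \left(2 + 4\right)\right)^{2} = \left(4 \cdot 6\right)^{2} = 24^{2} = 576$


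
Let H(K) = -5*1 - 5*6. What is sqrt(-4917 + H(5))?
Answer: 2*I*sqrt(1238) ≈ 70.37*I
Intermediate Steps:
H(K) = -35 (H(K) = -5 - 30 = -35)
sqrt(-4917 + H(5)) = sqrt(-4917 - 35) = sqrt(-4952) = 2*I*sqrt(1238)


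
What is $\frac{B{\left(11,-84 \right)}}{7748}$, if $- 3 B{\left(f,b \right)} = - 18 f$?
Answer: $\frac{33}{3874} \approx 0.0085183$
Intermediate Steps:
$B{\left(f,b \right)} = 6 f$ ($B{\left(f,b \right)} = - \frac{\left(-18\right) f}{3} = 6 f$)
$\frac{B{\left(11,-84 \right)}}{7748} = \frac{6 \cdot 11}{7748} = 66 \cdot \frac{1}{7748} = \frac{33}{3874}$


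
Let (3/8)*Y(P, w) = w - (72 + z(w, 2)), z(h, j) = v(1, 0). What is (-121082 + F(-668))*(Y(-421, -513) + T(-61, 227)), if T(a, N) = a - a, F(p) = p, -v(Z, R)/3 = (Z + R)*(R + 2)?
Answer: 187982000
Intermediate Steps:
v(Z, R) = -3*(2 + R)*(R + Z) (v(Z, R) = -3*(Z + R)*(R + 2) = -3*(R + Z)*(2 + R) = -3*(2 + R)*(R + Z))
z(h, j) = -6 (z(h, j) = -6*0 - 6*1 - 3*0**2 - 3*0*1 = 0 - 6 - 3*0 + 0 = 0 - 6 + 0 + 0 = -6)
T(a, N) = 0
Y(P, w) = -176 + 8*w/3 (Y(P, w) = 8*(w - (72 - 6))/3 = 8*(w - 1*66)/3 = 8*(w - 66)/3 = 8*(-66 + w)/3 = -176 + 8*w/3)
(-121082 + F(-668))*(Y(-421, -513) + T(-61, 227)) = (-121082 - 668)*((-176 + (8/3)*(-513)) + 0) = -121750*((-176 - 1368) + 0) = -121750*(-1544 + 0) = -121750*(-1544) = 187982000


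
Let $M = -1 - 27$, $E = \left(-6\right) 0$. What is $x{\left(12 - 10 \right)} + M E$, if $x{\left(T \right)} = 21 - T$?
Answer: $19$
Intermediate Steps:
$E = 0$
$M = -28$ ($M = -1 - 27 = -28$)
$x{\left(12 - 10 \right)} + M E = \left(21 - \left(12 - 10\right)\right) - 0 = \left(21 - \left(12 - 10\right)\right) + 0 = \left(21 - 2\right) + 0 = 19 + 0 = 19$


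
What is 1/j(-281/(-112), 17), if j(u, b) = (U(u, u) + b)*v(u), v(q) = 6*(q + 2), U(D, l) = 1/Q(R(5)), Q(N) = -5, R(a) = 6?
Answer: 2/909 ≈ 0.0022002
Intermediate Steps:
U(D, l) = -⅕ (U(D, l) = 1/(-5) = -⅕)
v(q) = 12 + 6*q (v(q) = 6*(2 + q) = 12 + 6*q)
j(u, b) = (12 + 6*u)*(-⅕ + b) (j(u, b) = (-⅕ + b)*(12 + 6*u) = (12 + 6*u)*(-⅕ + b))
1/j(-281/(-112), 17) = 1/(6*(-1 + 5*17)*(2 - 281/(-112))/5) = 1/(6*(-1 + 85)*(2 - 281*(-1/112))/5) = 1/((6/5)*84*(2 + 281/112)) = 1/((6/5)*84*(505/112)) = 1/(909/2) = 2/909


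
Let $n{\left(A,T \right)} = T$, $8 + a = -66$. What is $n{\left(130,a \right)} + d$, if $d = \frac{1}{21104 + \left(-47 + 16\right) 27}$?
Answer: $- \frac{1499757}{20267} \approx -74.0$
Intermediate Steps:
$a = -74$ ($a = -8 - 66 = -74$)
$d = \frac{1}{20267}$ ($d = \frac{1}{21104 - 837} = \frac{1}{20267} \approx 4.9341 \cdot 10^{-5}$)
$n{\left(130,a \right)} + d = -74 + \frac{1}{20267} = - \frac{1499757}{20267}$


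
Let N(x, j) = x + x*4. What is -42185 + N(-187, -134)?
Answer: -43120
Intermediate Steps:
N(x, j) = 5*x (N(x, j) = x + 4*x = 5*x)
-42185 + N(-187, -134) = -42185 + 5*(-187) = -42185 - 935 = -43120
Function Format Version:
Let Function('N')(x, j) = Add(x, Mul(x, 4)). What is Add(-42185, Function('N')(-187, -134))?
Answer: -43120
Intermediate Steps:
Function('N')(x, j) = Mul(5, x) (Function('N')(x, j) = Add(x, Mul(4, x)) = Mul(5, x))
Add(-42185, Function('N')(-187, -134)) = Add(-42185, Mul(5, -187)) = Add(-42185, -935) = -43120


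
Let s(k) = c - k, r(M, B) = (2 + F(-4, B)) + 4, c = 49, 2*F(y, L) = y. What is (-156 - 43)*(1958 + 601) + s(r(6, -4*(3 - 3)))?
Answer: -509196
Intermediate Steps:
F(y, L) = y/2
r(M, B) = 4 (r(M, B) = (2 + (½)*(-4)) + 4 = (2 - 2) + 4 = 0 + 4 = 4)
s(k) = 49 - k
(-156 - 43)*(1958 + 601) + s(r(6, -4*(3 - 3))) = (-156 - 43)*(1958 + 601) + (49 - 1*4) = -199*2559 + (49 - 4) = -509241 + 45 = -509196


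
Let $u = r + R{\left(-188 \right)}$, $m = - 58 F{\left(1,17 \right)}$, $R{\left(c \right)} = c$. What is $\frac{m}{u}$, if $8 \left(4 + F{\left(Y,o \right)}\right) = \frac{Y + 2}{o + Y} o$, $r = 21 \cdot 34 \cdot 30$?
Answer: $\frac{5075}{509568} \approx 0.0099594$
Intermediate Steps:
$r = 21420$ ($r = 714 \cdot 30 = 21420$)
$F{\left(Y,o \right)} = -4 + \frac{o \left(2 + Y\right)}{8 \left(Y + o\right)}$ ($F{\left(Y,o \right)} = -4 + \frac{\frac{Y + 2}{o + Y} o}{8} = -4 + \frac{\frac{2 + Y}{Y + o} o}{8} = -4 + \frac{o \frac{1}{Y + o} \left(2 + Y\right)}{8} = -4 + \frac{o \left(2 + Y\right)}{8 \left(Y + o\right)}$)
$m = \frac{5075}{24}$ ($m = - 58 \frac{\left(-32\right) 1 - 510 + 1 \cdot 17}{8 \left(1 + 17\right)} = - 58 \frac{-32 - 510 + 17}{8 \cdot 18} = - 58 \cdot \frac{1}{8} \cdot \frac{1}{18} \left(-525\right) = \left(-58\right) \left(- \frac{175}{48}\right) = \frac{5075}{24} \approx 211.46$)
$u = 21232$ ($u = 21420 - 188 = 21232$)
$\frac{m}{u} = \frac{5075}{24 \cdot 21232} = \frac{5075}{24} \cdot \frac{1}{21232} = \frac{5075}{509568}$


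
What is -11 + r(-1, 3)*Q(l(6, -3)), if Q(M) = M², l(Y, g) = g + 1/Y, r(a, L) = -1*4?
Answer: -388/9 ≈ -43.111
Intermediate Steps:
r(a, L) = -4
-11 + r(-1, 3)*Q(l(6, -3)) = -11 - 4*(-3 + 1/6)² = -11 - 4*(-3 + ⅙)² = -11 - 4*(-17/6)² = -11 - 4*289/36 = -11 - 289/9 = -388/9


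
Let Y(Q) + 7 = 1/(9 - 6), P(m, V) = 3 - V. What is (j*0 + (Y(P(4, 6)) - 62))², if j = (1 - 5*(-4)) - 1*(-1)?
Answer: 42436/9 ≈ 4715.1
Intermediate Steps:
Y(Q) = -20/3 (Y(Q) = -7 + 1/(9 - 6) = -7 + 1/3 = -7 + ⅓ = -20/3)
j = 22 (j = (1 + 20) + 1 = 21 + 1 = 22)
(j*0 + (Y(P(4, 6)) - 62))² = (22*0 + (-20/3 - 62))² = (0 - 206/3)² = (-206/3)² = 42436/9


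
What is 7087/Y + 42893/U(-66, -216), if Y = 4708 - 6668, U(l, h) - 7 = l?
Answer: -1432007/1960 ≈ -730.62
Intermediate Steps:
U(l, h) = 7 + l
Y = -1960
7087/Y + 42893/U(-66, -216) = 7087/(-1960) + 42893/(7 - 66) = 7087*(-1/1960) + 42893/(-59) = -7087/1960 + 42893*(-1/59) = -7087/1960 - 727 = -1432007/1960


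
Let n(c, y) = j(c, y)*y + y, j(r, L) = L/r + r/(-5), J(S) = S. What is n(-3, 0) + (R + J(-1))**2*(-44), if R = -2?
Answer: -396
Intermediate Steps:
j(r, L) = -r/5 + L/r (j(r, L) = L/r + r*(-1/5) = L/r - r/5 = -r/5 + L/r)
n(c, y) = y + y*(-c/5 + y/c) (n(c, y) = (-c/5 + y/c)*y + y = y*(-c/5 + y/c) + y = y + y*(-c/5 + y/c))
n(-3, 0) + (R + J(-1))**2*(-44) = (0 + 0**2/(-3) - 1/5*(-3)*0) + (-2 - 1)**2*(-44) = (0 - 1/3*0 + 0) + (-3)**2*(-44) = (0 + 0 + 0) + 9*(-44) = 0 - 396 = -396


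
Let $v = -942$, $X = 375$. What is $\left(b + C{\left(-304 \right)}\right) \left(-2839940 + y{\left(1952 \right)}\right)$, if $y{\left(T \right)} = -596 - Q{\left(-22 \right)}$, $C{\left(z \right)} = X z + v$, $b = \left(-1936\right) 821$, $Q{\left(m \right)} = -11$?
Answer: $4841385128950$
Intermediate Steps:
$b = -1589456$
$C{\left(z \right)} = -942 + 375 z$ ($C{\left(z \right)} = 375 z - 942 = -942 + 375 z$)
$y{\left(T \right)} = -585$ ($y{\left(T \right)} = -596 - -11 = -596 + 11 = -585$)
$\left(b + C{\left(-304 \right)}\right) \left(-2839940 + y{\left(1952 \right)}\right) = \left(-1589456 + \left(-942 + 375 \left(-304\right)\right)\right) \left(-2839940 - 585\right) = \left(-1589456 - 114942\right) \left(-2840525\right) = \left(-1704398\right) \left(-2840525\right) = 4841385128950$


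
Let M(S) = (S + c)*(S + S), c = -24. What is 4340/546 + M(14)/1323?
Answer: 19010/2457 ≈ 7.7371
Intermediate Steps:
M(S) = 2*S*(-24 + S) (M(S) = (S - 24)*(S + S) = (-24 + S)*(2*S) = 2*S*(-24 + S))
4340/546 + M(14)/1323 = 4340/546 + (2*14*(-24 + 14))/1323 = 4340*(1/546) + (2*14*(-10))*(1/1323) = 310/39 - 280*1/1323 = 310/39 - 40/189 = 19010/2457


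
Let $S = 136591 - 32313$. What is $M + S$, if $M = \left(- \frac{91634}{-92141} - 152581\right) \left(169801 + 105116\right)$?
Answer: $- \frac{3865013934079981}{92141} \approx -4.1947 \cdot 10^{10}$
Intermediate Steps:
$M = - \frac{3865023542359179}{92141}$ ($M = \left(\left(-91634\right) \left(- \frac{1}{92141}\right) - 152581\right) 274917 = \left(\frac{91634}{92141} - 152581\right) 274917 = \left(- \frac{14058874287}{92141}\right) 274917 = - \frac{3865023542359179}{92141} \approx -4.1947 \cdot 10^{10}$)
$S = 104278$
$M + S = - \frac{3865023542359179}{92141} + 104278 = - \frac{3865013934079981}{92141}$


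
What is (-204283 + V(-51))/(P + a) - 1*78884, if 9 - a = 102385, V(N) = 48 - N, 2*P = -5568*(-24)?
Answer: -350613857/4445 ≈ -78878.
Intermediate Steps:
P = 66816 (P = (-5568*(-24))/2 = (½)*133632 = 66816)
a = -102376 (a = 9 - 1*102385 = 9 - 102385 = -102376)
(-204283 + V(-51))/(P + a) - 1*78884 = (-204283 + (48 - 1*(-51)))/(66816 - 102376) - 1*78884 = (-204283 + (48 + 51))/(-35560) - 78884 = (-204283 + 99)*(-1/35560) - 78884 = -204184*(-1/35560) - 78884 = 25523/4445 - 78884 = -350613857/4445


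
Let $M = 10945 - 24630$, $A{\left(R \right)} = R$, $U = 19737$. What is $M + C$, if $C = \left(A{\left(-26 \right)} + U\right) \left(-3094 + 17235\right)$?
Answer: $278719566$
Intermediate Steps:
$C = 278733251$ ($C = \left(-26 + 19737\right) \left(-3094 + 17235\right) = 19711 \cdot 14141 = 278733251$)
$M = -13685$
$M + C = -13685 + 278733251 = 278719566$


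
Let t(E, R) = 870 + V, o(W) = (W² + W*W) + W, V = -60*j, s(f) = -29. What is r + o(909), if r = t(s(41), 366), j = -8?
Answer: 1654821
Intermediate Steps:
V = 480 (V = -60*(-8) = 480)
o(W) = W + 2*W² (o(W) = (W² + W²) + W = 2*W² + W = W + 2*W²)
t(E, R) = 1350 (t(E, R) = 870 + 480 = 1350)
r = 1350
r + o(909) = 1350 + 909*(1 + 2*909) = 1350 + 909*(1 + 1818) = 1350 + 909*1819 = 1350 + 1653471 = 1654821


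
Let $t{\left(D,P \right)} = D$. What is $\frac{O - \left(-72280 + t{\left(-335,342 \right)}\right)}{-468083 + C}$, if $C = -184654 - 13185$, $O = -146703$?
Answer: $\frac{12348}{110987} \approx 0.11126$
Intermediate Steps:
$C = -197839$
$\frac{O - \left(-72280 + t{\left(-335,342 \right)}\right)}{-468083 + C} = \frac{-146703 + \left(72280 - -335\right)}{-468083 - 197839} = \frac{-146703 + \left(72280 + 335\right)}{-665922} = \left(-146703 + 72615\right) \left(- \frac{1}{665922}\right) = \left(-74088\right) \left(- \frac{1}{665922}\right) = \frac{12348}{110987}$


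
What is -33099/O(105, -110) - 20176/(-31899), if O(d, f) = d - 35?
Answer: -150630383/318990 ≈ -472.21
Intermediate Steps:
O(d, f) = -35 + d
-33099/O(105, -110) - 20176/(-31899) = -33099/(-35 + 105) - 20176/(-31899) = -33099/70 - 20176*(-1/31899) = -33099*1/70 + 20176/31899 = -33099/70 + 20176/31899 = -150630383/318990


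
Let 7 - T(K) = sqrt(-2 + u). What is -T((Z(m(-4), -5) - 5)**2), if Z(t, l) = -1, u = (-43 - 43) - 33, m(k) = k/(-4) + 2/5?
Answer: -7 + 11*I ≈ -7.0 + 11.0*I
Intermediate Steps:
m(k) = 2/5 - k/4 (m(k) = k*(-1/4) + 2*(1/5) = -k/4 + 2/5 = 2/5 - k/4)
u = -119 (u = -86 - 33 = -119)
T(K) = 7 - 11*I (T(K) = 7 - sqrt(-2 - 119) = 7 - sqrt(-121) = 7 - 11*I)
-T((Z(m(-4), -5) - 5)**2) = -(7 - 11*I) = -7 + 11*I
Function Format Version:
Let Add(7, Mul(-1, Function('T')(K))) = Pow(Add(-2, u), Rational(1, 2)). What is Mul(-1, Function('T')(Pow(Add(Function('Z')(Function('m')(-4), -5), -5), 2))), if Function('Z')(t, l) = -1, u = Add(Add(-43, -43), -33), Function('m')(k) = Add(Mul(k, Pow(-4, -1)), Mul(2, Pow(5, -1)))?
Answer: Add(-7, Mul(11, I)) ≈ Add(-7.0000, Mul(11.000, I))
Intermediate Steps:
Function('m')(k) = Add(Rational(2, 5), Mul(Rational(-1, 4), k)) (Function('m')(k) = Add(Mul(k, Rational(-1, 4)), Mul(2, Rational(1, 5))) = Add(Mul(Rational(-1, 4), k), Rational(2, 5)) = Add(Rational(2, 5), Mul(Rational(-1, 4), k)))
u = -119 (u = Add(-86, -33) = -119)
Function('T')(K) = Add(7, Mul(-11, I)) (Function('T')(K) = Add(7, Mul(-1, Pow(Add(-2, -119), Rational(1, 2)))) = Add(7, Mul(-1, Pow(-121, Rational(1, 2)))) = Add(7, Mul(-1, Mul(11, I))) = Add(7, Mul(-11, I)))
Mul(-1, Function('T')(Pow(Add(Function('Z')(Function('m')(-4), -5), -5), 2))) = Mul(-1, Add(7, Mul(-11, I))) = Add(-7, Mul(11, I))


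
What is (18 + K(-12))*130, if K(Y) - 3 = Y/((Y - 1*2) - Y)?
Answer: 3510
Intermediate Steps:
K(Y) = 3 - Y/2 (K(Y) = 3 + Y/((Y - 1*2) - Y) = 3 + Y/((Y - 2) - Y) = 3 + Y/((-2 + Y) - Y) = 3 + Y/(-2) = 3 + Y*(-1/2) = 3 - Y/2)
(18 + K(-12))*130 = (18 + (3 - 1/2*(-12)))*130 = (18 + (3 + 6))*130 = (18 + 9)*130 = 27*130 = 3510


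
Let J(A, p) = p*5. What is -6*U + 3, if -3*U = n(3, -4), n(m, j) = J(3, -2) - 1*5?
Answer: -27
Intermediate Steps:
J(A, p) = 5*p
n(m, j) = -15 (n(m, j) = 5*(-2) - 1*5 = -10 - 5 = -15)
U = 5 (U = -⅓*(-15) = 5)
-6*U + 3 = -6*5 + 3 = -30 + 3 = -27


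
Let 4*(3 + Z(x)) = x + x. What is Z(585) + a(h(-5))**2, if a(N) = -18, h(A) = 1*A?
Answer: 1227/2 ≈ 613.50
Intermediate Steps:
h(A) = A
Z(x) = -3 + x/2 (Z(x) = -3 + (x + x)/4 = -3 + (2*x)/4 = -3 + x/2)
Z(585) + a(h(-5))**2 = (-3 + (1/2)*585) + (-18)**2 = (-3 + 585/2) + 324 = 579/2 + 324 = 1227/2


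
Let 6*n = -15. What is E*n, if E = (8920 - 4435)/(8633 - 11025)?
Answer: 75/16 ≈ 4.6875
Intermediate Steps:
E = -15/8 (E = 4485/(-2392) = 4485*(-1/2392) = -15/8 ≈ -1.8750)
n = -5/2 (n = (1/6)*(-15) = -5/2 ≈ -2.5000)
E*n = -15/8*(-5/2) = 75/16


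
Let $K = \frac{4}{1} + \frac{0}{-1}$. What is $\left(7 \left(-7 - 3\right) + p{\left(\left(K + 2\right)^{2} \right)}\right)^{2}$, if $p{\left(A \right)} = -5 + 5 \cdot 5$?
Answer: $2500$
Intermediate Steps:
$K = 4$ ($K = 4 \cdot 1 + 0 \left(-1\right) = 4 + 0 = 4$)
$p{\left(A \right)} = 20$ ($p{\left(A \right)} = -5 + 25 = 20$)
$\left(7 \left(-7 - 3\right) + p{\left(\left(K + 2\right)^{2} \right)}\right)^{2} = \left(7 \left(-7 - 3\right) + 20\right)^{2} = \left(7 \left(-10\right) + 20\right)^{2} = \left(-70 + 20\right)^{2} = \left(-50\right)^{2} = 2500$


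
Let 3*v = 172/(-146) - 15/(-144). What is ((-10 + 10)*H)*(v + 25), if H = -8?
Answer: 0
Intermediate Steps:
v = -3763/10512 (v = (172/(-146) - 15/(-144))/3 = (172*(-1/146) - 15*(-1/144))/3 = (-86/73 + 5/48)/3 = (1/3)*(-3763/3504) = -3763/10512 ≈ -0.35797)
((-10 + 10)*H)*(v + 25) = ((-10 + 10)*(-8))*(-3763/10512 + 25) = (0*(-8))*(259037/10512) = 0*(259037/10512) = 0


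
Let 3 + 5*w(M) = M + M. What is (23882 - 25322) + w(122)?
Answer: -6959/5 ≈ -1391.8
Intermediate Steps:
w(M) = -⅗ + 2*M/5 (w(M) = -⅗ + (M + M)/5 = -⅗ + (2*M)/5 = -⅗ + 2*M/5)
(23882 - 25322) + w(122) = (23882 - 25322) + (-⅗ + (⅖)*122) = -1440 + (-⅗ + 244/5) = -1440 + 241/5 = -6959/5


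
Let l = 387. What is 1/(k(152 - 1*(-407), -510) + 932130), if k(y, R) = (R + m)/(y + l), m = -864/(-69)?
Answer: 10879/10140636549 ≈ 1.0728e-6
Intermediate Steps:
m = 288/23 (m = -864*(-1/69) = 288/23 ≈ 12.522)
k(y, R) = (288/23 + R)/(387 + y) (k(y, R) = (R + 288/23)/(y + 387) = (288/23 + R)/(387 + y))
1/(k(152 - 1*(-407), -510) + 932130) = 1/((288/23 - 510)/(387 + (152 - 1*(-407))) + 932130) = 1/(-11442/23/(387 + (152 + 407)) + 932130) = 1/(-11442/23/(387 + 559) + 932130) = 1/(-11442/23/946 + 932130) = 1/((1/946)*(-11442/23) + 932130) = 1/(-5721/10879 + 932130) = 1/(10140636549/10879) = 10879/10140636549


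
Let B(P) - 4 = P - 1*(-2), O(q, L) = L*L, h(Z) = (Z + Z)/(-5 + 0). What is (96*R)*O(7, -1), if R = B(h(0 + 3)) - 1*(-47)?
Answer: 24864/5 ≈ 4972.8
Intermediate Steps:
h(Z) = -2*Z/5 (h(Z) = (2*Z)/(-5) = (2*Z)*(-⅕) = -2*Z/5)
O(q, L) = L²
B(P) = 6 + P (B(P) = 4 + (P - 1*(-2)) = 4 + (P + 2) = 4 + (2 + P) = 6 + P)
R = 259/5 (R = (6 - 2*(0 + 3)/5) - 1*(-47) = (6 - ⅖*3) + 47 = (6 - 6/5) + 47 = 24/5 + 47 = 259/5 ≈ 51.800)
(96*R)*O(7, -1) = (96*(259/5))*(-1)² = (24864/5)*1 = 24864/5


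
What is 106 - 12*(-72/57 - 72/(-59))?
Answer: 119402/1121 ≈ 106.51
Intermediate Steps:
106 - 12*(-72/57 - 72/(-59)) = 106 - 12*(-72*1/57 - 72*(-1/59)) = 106 - 12*(-24/19 + 72/59) = 106 - 12*(-48/1121) = 106 + 576/1121 = 119402/1121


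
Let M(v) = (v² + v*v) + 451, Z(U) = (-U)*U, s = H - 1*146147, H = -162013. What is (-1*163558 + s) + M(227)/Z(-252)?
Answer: -475493387/1008 ≈ -4.7172e+5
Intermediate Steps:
s = -308160 (s = -162013 - 1*146147 = -162013 - 146147 = -308160)
Z(U) = -U²
M(v) = 451 + 2*v² (M(v) = (v² + v²) + 451 = 2*v² + 451 = 451 + 2*v²)
(-1*163558 + s) + M(227)/Z(-252) = (-1*163558 - 308160) + (451 + 2*227²)/((-1*(-252)²)) = (-163558 - 308160) + (451 + 2*51529)/((-1*63504)) = -471718 + (451 + 103058)/(-63504) = -471718 + 103509*(-1/63504) = -471718 - 1643/1008 = -475493387/1008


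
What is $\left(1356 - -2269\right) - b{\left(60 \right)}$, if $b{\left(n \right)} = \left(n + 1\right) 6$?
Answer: $3259$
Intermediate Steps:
$b{\left(n \right)} = 6 + 6 n$ ($b{\left(n \right)} = \left(1 + n\right) 6 = 6 + 6 n$)
$\left(1356 - -2269\right) - b{\left(60 \right)} = \left(1356 - -2269\right) - \left(6 + 6 \cdot 60\right) = \left(1356 + 2269\right) - \left(6 + 360\right) = 3625 - 366 = 3259$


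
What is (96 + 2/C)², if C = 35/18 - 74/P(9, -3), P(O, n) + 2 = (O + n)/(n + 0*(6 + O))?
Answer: 78163281/8464 ≈ 9234.8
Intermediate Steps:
P(O, n) = -2 + (O + n)/n (P(O, n) = -2 + (O + n)/(n + 0*(6 + O)) = -2 + (O + n)/(n + 0) = -2 + (O + n)/n)
C = 184/9 (C = 35/18 - 74*(-3/(9 - 1*(-3))) = 35*(1/18) - 74*(-3/(9 + 3)) = 35/18 - 74/((-⅓*12)) = 35/18 - 74/(-4) = 35/18 - 74*(-¼) = 35/18 + 37/2 = 184/9 ≈ 20.444)
(96 + 2/C)² = (96 + 2/(184/9))² = (96 + 2*(9/184))² = (96 + 9/92)² = (8841/92)² = 78163281/8464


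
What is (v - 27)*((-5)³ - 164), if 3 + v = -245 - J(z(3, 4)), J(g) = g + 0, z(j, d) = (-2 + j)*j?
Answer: 80342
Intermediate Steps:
z(j, d) = j*(-2 + j)
J(g) = g
v = -251 (v = -3 + (-245 - 3*(-2 + 3)) = -3 + (-245 - 3) = -3 - 248 = -251)
(v - 27)*((-5)³ - 164) = (-251 - 27)*((-5)³ - 164) = -278*(-125 - 164) = -278*(-289) = 80342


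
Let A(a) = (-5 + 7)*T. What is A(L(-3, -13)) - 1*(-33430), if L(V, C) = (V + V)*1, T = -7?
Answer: 33416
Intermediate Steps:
L(V, C) = 2*V (L(V, C) = (2*V)*1 = 2*V)
A(a) = -14 (A(a) = (-5 + 7)*(-7) = 2*(-7) = -14)
A(L(-3, -13)) - 1*(-33430) = -14 - 1*(-33430) = -14 + 33430 = 33416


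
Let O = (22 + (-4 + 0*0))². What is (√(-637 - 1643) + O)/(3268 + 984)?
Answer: 81/1063 + I*√570/2126 ≈ 0.076199 + 0.01123*I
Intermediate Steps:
O = 324 (O = (22 + (-4 + 0))² = (22 - 4)² = 18² = 324)
(√(-637 - 1643) + O)/(3268 + 984) = (√(-637 - 1643) + 324)/(3268 + 984) = (√(-2280) + 324)/4252 = (2*I*√570 + 324)*(1/4252) = (324 + 2*I*√570)*(1/4252) = 81/1063 + I*√570/2126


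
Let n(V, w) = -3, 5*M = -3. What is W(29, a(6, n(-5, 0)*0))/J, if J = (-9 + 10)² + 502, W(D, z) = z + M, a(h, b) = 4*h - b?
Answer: 117/2515 ≈ 0.046521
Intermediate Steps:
M = -⅗ (M = (⅕)*(-3) = -⅗ ≈ -0.60000)
a(h, b) = -b + 4*h
W(D, z) = -⅗ + z (W(D, z) = z - ⅗ = -⅗ + z)
J = 503 (J = 1² + 502 = 1 + 502 = 503)
W(29, a(6, n(-5, 0)*0))/J = (-⅗ + (-(-3)*0 + 4*6))/503 = (-⅗ + (-1*0 + 24))*(1/503) = (-⅗ + (0 + 24))*(1/503) = (-⅗ + 24)*(1/503) = (117/5)*(1/503) = 117/2515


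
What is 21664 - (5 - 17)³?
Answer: 23392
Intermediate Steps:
21664 - (5 - 17)³ = 21664 - 1*(-12)³ = 21664 - 1*(-1728) = 21664 + 1728 = 23392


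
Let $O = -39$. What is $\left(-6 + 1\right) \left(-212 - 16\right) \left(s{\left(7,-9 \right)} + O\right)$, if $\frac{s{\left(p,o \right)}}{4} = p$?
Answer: $-12540$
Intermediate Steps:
$s{\left(p,o \right)} = 4 p$
$\left(-6 + 1\right) \left(-212 - 16\right) \left(s{\left(7,-9 \right)} + O\right) = \left(-6 + 1\right) \left(-212 - 16\right) \left(4 \cdot 7 - 39\right) = \left(-5\right) \left(-228\right) \left(28 - 39\right) = 1140 \left(-11\right) = -12540$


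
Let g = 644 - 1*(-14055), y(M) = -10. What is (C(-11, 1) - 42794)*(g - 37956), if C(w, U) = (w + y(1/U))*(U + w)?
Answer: 990376088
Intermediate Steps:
g = 14699 (g = 644 + 14055 = 14699)
C(w, U) = (-10 + w)*(U + w) (C(w, U) = (w - 10)*(U + w) = (-10 + w)*(U + w))
(C(-11, 1) - 42794)*(g - 37956) = (((-11)**2 - 10*1 - 10*(-11) + 1*(-11)) - 42794)*(14699 - 37956) = ((121 - 10 + 110 - 11) - 42794)*(-23257) = (210 - 42794)*(-23257) = -42584*(-23257) = 990376088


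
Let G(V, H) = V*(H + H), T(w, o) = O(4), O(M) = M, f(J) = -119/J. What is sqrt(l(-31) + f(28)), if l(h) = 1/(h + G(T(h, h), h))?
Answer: I*sqrt(147157)/186 ≈ 2.0624*I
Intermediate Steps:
T(w, o) = 4
G(V, H) = 2*H*V (G(V, H) = V*(2*H) = 2*H*V)
l(h) = 1/(9*h) (l(h) = 1/(h + 2*h*4) = 1/(h + 8*h) = 1/(9*h))
sqrt(l(-31) + f(28)) = sqrt((1/9)/(-31) - 119/28) = sqrt((1/9)*(-1/31) - 119*1/28) = sqrt(-1/279 - 17/4) = sqrt(-4747/1116) = I*sqrt(147157)/186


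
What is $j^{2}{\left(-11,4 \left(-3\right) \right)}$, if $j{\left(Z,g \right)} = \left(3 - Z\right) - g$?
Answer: $676$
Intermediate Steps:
$j{\left(Z,g \right)} = 3 - Z - g$
$j^{2}{\left(-11,4 \left(-3\right) \right)} = \left(3 - -11 - 4 \left(-3\right)\right)^{2} = \left(3 + 11 - -12\right)^{2} = \left(3 + 11 + 12\right)^{2} = 26^{2} = 676$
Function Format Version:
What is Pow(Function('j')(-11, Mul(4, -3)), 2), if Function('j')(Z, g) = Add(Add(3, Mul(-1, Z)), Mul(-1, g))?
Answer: 676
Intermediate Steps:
Function('j')(Z, g) = Add(3, Mul(-1, Z), Mul(-1, g))
Pow(Function('j')(-11, Mul(4, -3)), 2) = Pow(Add(3, Mul(-1, -11), Mul(-1, Mul(4, -3))), 2) = Pow(Add(3, 11, Mul(-1, -12)), 2) = Pow(Add(3, 11, 12), 2) = Pow(26, 2) = 676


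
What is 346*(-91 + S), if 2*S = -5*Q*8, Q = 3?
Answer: -52246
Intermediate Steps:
S = -60 (S = (-5*3*8)/2 = (-15*8)/2 = (½)*(-120) = -60)
346*(-91 + S) = 346*(-91 - 60) = 346*(-151) = -52246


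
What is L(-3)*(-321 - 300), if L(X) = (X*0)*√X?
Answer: 0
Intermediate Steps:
L(X) = 0 (L(X) = 0*√X = 0)
L(-3)*(-321 - 300) = 0*(-321 - 300) = 0*(-621) = 0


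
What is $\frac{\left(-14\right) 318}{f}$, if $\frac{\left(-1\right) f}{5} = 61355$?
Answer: $\frac{636}{43825} \approx 0.014512$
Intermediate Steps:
$f = -306775$ ($f = \left(-5\right) 61355 = -306775$)
$\frac{\left(-14\right) 318}{f} = \frac{\left(-14\right) 318}{-306775} = \left(-4452\right) \left(- \frac{1}{306775}\right) = \frac{636}{43825}$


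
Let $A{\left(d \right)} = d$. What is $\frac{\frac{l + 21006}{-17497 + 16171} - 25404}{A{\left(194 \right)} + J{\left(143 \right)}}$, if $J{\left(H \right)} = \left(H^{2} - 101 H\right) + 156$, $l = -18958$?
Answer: $- \frac{601567}{150501} \approx -3.9971$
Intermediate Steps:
$J{\left(H \right)} = 156 + H^{2} - 101 H$
$\frac{\frac{l + 21006}{-17497 + 16171} - 25404}{A{\left(194 \right)} + J{\left(143 \right)}} = \frac{\frac{-18958 + 21006}{-17497 + 16171} - 25404}{194 + \left(156 + 143^{2} - 14443\right)} = \frac{\frac{2048}{-1326} - 25404}{194 + \left(156 + 20449 - 14443\right)} = \frac{2048 \left(- \frac{1}{1326}\right) - 25404}{194 + 6162} = \frac{- \frac{1024}{663} - 25404}{6356} = \left(- \frac{16843876}{663}\right) \frac{1}{6356} = - \frac{601567}{150501}$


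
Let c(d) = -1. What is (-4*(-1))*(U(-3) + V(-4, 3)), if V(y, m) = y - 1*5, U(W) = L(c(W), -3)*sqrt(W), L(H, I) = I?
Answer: -36 - 12*I*sqrt(3) ≈ -36.0 - 20.785*I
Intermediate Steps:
U(W) = -3*sqrt(W)
V(y, m) = -5 + y (V(y, m) = y - 5 = -5 + y)
(-4*(-1))*(U(-3) + V(-4, 3)) = (-4*(-1))*(-3*I*sqrt(3) + (-5 - 4)) = 4*(-3*I*sqrt(3) - 9) = 4*(-9 - 3*I*sqrt(3)) = -36 - 12*I*sqrt(3)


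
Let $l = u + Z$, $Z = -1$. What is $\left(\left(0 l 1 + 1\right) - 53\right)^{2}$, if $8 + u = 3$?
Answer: $2704$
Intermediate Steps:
$u = -5$ ($u = -8 + 3 = -5$)
$l = -6$ ($l = -5 - 1 = -6$)
$\left(\left(0 l 1 + 1\right) - 53\right)^{2} = \left(\left(0 \left(-6\right) 1 + 1\right) - 53\right)^{2} = \left(\left(0 \cdot 1 + 1\right) - 53\right)^{2} = \left(\left(0 + 1\right) - 53\right)^{2} = \left(1 - 53\right)^{2} = \left(-52\right)^{2} = 2704$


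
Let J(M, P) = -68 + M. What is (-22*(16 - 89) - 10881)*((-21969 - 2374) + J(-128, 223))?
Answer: 227599225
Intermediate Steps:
(-22*(16 - 89) - 10881)*((-21969 - 2374) + J(-128, 223)) = (-22*(16 - 89) - 10881)*((-21969 - 2374) + (-68 - 128)) = (-22*(-73) - 10881)*(-24343 - 196) = (1606 - 10881)*(-24539) = -9275*(-24539) = 227599225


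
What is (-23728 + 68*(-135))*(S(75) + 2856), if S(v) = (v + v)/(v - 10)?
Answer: -1222795464/13 ≈ -9.4061e+7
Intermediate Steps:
S(v) = 2*v/(-10 + v) (S(v) = (2*v)/(-10 + v) = 2*v/(-10 + v))
(-23728 + 68*(-135))*(S(75) + 2856) = (-23728 + 68*(-135))*(2*75/(-10 + 75) + 2856) = (-23728 - 9180)*(2*75/65 + 2856) = -32908*(2*75*(1/65) + 2856) = -32908*(30/13 + 2856) = -32908*37158/13 = -1222795464/13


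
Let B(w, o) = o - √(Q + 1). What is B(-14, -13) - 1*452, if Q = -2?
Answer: -465 - I ≈ -465.0 - 1.0*I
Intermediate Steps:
B(w, o) = o - I (B(w, o) = o - √(-2 + 1) = o - √(-1) = o - I)
B(-14, -13) - 1*452 = (-13 - I) - 1*452 = (-13 - I) - 452 = -465 - I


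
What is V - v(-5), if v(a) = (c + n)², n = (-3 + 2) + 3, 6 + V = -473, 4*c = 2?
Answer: -1941/4 ≈ -485.25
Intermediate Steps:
c = ½ (c = (¼)*2 = ½ ≈ 0.50000)
V = -479 (V = -6 - 473 = -479)
n = 2 (n = -1 + 3 = 2)
v(a) = 25/4 (v(a) = (½ + 2)² = (5/2)² = 25/4)
V - v(-5) = -479 - 1*25/4 = -479 - 25/4 = -1941/4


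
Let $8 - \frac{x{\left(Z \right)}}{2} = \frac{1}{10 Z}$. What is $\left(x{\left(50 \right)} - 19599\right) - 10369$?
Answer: $- \frac{7488001}{250} \approx -29952.0$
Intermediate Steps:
$x{\left(Z \right)} = 16 - \frac{1}{5 Z}$ ($x{\left(Z \right)} = 16 - 2 \frac{1}{10 Z} = 16 - \frac{1}{5 Z}$)
$\left(x{\left(50 \right)} - 19599\right) - 10369 = \left(\left(16 - \frac{1}{5 \cdot 50}\right) - 19599\right) - 10369 = \left(\left(16 - \frac{1}{250}\right) - 19599\right) - 10369 = \left(\frac{3999}{250} - 19599\right) - 10369 = - \frac{4895751}{250} - 10369 = - \frac{7488001}{250}$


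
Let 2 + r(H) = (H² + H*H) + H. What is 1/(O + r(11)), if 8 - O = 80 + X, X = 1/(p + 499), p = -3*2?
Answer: 493/88246 ≈ 0.0055867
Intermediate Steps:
p = -6
X = 1/493 (X = 1/(-6 + 499) = 1/493 ≈ 0.0020284)
r(H) = -2 + H + 2*H² (r(H) = -2 + ((H² + H*H) + H) = -2 + ((H² + H²) + H) = -2 + (2*H² + H) = -2 + (H + 2*H²) = -2 + H + 2*H²)
O = -35497/493 (O = 8 - (80 + 1/493) = 8 - 1*39441/493 = 8 - 39441/493 = -35497/493 ≈ -72.002)
1/(O + r(11)) = 1/(-35497/493 + (-2 + 11 + 2*11²)) = 1/(-35497/493 + (-2 + 11 + 2*121)) = 1/(-35497/493 + (-2 + 11 + 242)) = 1/(-35497/493 + 251) = 1/(88246/493) = 493/88246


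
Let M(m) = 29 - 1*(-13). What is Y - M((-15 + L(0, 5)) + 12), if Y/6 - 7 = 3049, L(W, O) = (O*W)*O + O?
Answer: 18294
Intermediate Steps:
L(W, O) = O + W*O**2 (L(W, O) = W*O**2 + O = O + W*O**2)
M(m) = 42 (M(m) = 29 + 13 = 42)
Y = 18336 (Y = 42 + 6*3049 = 42 + 18294 = 18336)
Y - M((-15 + L(0, 5)) + 12) = 18336 - 1*42 = 18336 - 42 = 18294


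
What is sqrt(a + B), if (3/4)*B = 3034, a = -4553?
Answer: I*sqrt(4569)/3 ≈ 22.531*I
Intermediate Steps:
B = 12136/3 (B = (4/3)*3034 = 12136/3 ≈ 4045.3)
sqrt(a + B) = sqrt(-4553 + 12136/3) = sqrt(-1523/3) = I*sqrt(4569)/3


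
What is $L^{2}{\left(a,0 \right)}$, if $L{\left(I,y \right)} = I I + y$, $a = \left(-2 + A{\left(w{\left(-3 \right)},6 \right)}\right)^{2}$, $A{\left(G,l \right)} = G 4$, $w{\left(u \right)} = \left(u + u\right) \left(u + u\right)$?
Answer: $165312903998914816$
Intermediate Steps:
$w{\left(u \right)} = 4 u^{2}$ ($w{\left(u \right)} = 2 u 2 u = 4 u^{2}$)
$A{\left(G,l \right)} = 4 G$
$a = 20164$ ($a = \left(-2 + 4 \cdot 4 \left(-3\right)^{2}\right)^{2} = \left(-2 + 4 \cdot 4 \cdot 9\right)^{2} = \left(-2 + 4 \cdot 36\right)^{2} = \left(-2 + 144\right)^{2} = 142^{2} = 20164$)
$L{\left(I,y \right)} = y + I^{2}$ ($L{\left(I,y \right)} = I^{2} + y = y + I^{2}$)
$L^{2}{\left(a,0 \right)} = \left(0 + 20164^{2}\right)^{2} = \left(0 + 406586896\right)^{2} = 406586896^{2} = 165312903998914816$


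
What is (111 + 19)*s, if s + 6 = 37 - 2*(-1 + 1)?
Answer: 4030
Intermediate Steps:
s = 31 (s = -6 + (37 - 2*(-1 + 1)) = -6 + (37 - 2*0) = -6 + (37 - 1*0) = -6 + (37 + 0) = -6 + 37 = 31)
(111 + 19)*s = (111 + 19)*31 = 130*31 = 4030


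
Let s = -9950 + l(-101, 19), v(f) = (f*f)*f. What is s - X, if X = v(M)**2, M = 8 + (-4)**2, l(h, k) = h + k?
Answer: -191113008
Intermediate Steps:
M = 24 (M = 8 + 16 = 24)
v(f) = f**3 (v(f) = f**2*f = f**3)
X = 191102976 (X = (24**3)**2 = 13824**2 = 191102976)
s = -10032 (s = -9950 + (-101 + 19) = -9950 - 82 = -10032)
s - X = -10032 - 1*191102976 = -10032 - 191102976 = -191113008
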